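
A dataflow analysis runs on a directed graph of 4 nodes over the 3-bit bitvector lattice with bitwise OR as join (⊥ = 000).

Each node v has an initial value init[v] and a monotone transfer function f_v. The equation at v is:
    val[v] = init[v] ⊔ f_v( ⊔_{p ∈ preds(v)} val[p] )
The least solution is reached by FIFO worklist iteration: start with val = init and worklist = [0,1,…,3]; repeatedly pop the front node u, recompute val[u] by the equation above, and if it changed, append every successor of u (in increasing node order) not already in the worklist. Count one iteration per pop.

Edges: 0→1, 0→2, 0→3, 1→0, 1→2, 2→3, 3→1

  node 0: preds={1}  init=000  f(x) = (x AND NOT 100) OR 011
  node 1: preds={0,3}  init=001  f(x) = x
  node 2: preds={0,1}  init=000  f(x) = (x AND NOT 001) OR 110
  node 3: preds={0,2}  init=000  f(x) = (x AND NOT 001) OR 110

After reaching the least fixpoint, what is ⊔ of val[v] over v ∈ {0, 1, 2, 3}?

Trace (8 dequeues):
  [1] u=0 | in 001 | out 011 | prev 000 | push {}
  [2] u=1 | in 011 | out 011 | prev 001 | push {0}
  [3] u=2 | in 011 | out 110 | prev 000 | push {}
  [4] u=3 | in 111 | out 110 | prev 000 | push {1}
  [5] u=0 | in 011 | out 011 | ==
  [6] u=1 | in 111 | out 111 | prev 011 | push {0,2}
  [7] u=0 | in 111 | out 011 | ==
  [8] u=2 | in 111 | out 110 | ==

Converged values:
  [0] 011
  [1] 111
  [2] 110
  [3] 110

111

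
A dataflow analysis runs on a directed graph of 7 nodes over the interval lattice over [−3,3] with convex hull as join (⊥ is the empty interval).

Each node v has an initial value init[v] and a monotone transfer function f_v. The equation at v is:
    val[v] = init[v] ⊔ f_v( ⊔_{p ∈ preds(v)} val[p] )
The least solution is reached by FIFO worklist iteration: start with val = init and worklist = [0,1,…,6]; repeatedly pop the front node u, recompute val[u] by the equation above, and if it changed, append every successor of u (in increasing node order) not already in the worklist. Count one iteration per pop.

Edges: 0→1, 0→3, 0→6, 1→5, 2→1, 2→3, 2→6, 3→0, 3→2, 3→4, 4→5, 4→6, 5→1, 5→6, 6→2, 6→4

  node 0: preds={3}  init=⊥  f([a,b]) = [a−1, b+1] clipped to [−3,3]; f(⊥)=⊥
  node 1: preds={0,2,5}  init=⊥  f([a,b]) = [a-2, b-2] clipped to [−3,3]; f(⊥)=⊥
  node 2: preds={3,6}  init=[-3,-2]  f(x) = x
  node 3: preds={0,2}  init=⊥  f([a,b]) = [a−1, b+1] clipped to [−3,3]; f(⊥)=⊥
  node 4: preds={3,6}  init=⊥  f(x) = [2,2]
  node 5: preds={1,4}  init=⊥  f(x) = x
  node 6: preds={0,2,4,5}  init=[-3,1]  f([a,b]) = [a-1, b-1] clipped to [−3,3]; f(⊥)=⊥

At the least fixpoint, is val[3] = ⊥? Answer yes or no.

no

Worklist (21 pops):
  #1 pop 0: in=⊥ → ⊥ (no change)
  #2 pop 1: in=[-3,-2] → [-3,-3] (was ⊥); enqueue []
  #3 pop 2: in=[-3,1] → [-3,1] (was [-3,-2]); enqueue [1]
  #4 pop 3: in=[-3,1] → [-3,2] (was ⊥); enqueue [0,2]
  #5 pop 4: in=[-3,2] → [2,2] (was ⊥); enqueue []
  #6 pop 5: in=[-3,2] → [-3,2] (was ⊥); enqueue []
  #7 pop 6: in=[-3,2] → [-3,1] (no change)
  #8 pop 1: in=[-3,2] → [-3,0] (was [-3,-3]); enqueue [5]
  #9 pop 0: in=[-3,2] → [-3,3] (was ⊥); enqueue [1,3,6]
  #10 pop 2: in=[-3,2] → [-3,2] (was [-3,1]); enqueue []
  #11 pop 5: in=[-3,2] → [-3,2] (no change)
  #12 pop 1: in=[-3,3] → [-3,1] (was [-3,0]); enqueue [5]
  #13 pop 3: in=[-3,3] → [-3,3] (was [-3,2]); enqueue [0,2,4]
  #14 pop 6: in=[-3,3] → [-3,2] (was [-3,1]); enqueue []
  #15 pop 5: in=[-3,2] → [-3,2] (no change)
  #16 pop 0: in=[-3,3] → [-3,3] (no change)
  #17 pop 2: in=[-3,3] → [-3,3] (was [-3,2]); enqueue [1,3,6]
  #18 pop 4: in=[-3,3] → [2,2] (no change)
  #19 pop 1: in=[-3,3] → [-3,1] (no change)
  #20 pop 3: in=[-3,3] → [-3,3] (no change)
  #21 pop 6: in=[-3,3] → [-3,2] (no change)

Fixpoint:
  val[0] = [-3,3]
  val[1] = [-3,1]
  val[2] = [-3,3]
  val[3] = [-3,3]
  val[4] = [2,2]
  val[5] = [-3,2]
  val[6] = [-3,2]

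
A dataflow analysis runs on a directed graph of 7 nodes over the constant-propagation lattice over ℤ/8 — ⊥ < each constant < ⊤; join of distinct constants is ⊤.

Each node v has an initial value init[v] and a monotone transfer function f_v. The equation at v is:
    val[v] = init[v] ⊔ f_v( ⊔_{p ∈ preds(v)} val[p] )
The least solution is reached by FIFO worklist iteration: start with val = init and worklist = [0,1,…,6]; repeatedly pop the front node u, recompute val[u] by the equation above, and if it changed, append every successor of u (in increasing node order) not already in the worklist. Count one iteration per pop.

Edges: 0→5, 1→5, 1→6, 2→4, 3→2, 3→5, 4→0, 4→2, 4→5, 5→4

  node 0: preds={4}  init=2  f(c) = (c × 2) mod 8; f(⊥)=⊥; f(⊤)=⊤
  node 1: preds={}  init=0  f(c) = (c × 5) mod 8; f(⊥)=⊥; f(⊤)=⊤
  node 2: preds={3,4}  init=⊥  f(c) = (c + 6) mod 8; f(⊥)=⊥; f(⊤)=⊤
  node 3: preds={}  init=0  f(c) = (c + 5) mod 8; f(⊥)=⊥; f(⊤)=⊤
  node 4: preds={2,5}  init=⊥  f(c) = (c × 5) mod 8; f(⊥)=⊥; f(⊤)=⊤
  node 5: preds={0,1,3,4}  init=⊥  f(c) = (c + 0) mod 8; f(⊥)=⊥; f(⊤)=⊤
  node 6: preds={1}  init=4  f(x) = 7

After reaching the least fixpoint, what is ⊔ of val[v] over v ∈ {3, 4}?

⊤

Worklist (13 pops):
  #1 pop 0: in=⊥ → 2 (no change)
  #2 pop 1: in=⊥ → 0 (no change)
  #3 pop 2: in=0 → 6 (was ⊥); enqueue []
  #4 pop 3: in=⊥ → 0 (no change)
  #5 pop 4: in=6 → 6 (was ⊥); enqueue [0,2]
  #6 pop 5: in=⊤ → ⊤ (was ⊥); enqueue [4]
  #7 pop 6: in=0 → ⊤ (was 4); enqueue []
  #8 pop 0: in=6 → ⊤ (was 2); enqueue [5]
  #9 pop 2: in=⊤ → ⊤ (was 6); enqueue []
  #10 pop 4: in=⊤ → ⊤ (was 6); enqueue [0,2]
  #11 pop 5: in=⊤ → ⊤ (no change)
  #12 pop 0: in=⊤ → ⊤ (no change)
  #13 pop 2: in=⊤ → ⊤ (no change)

Fixpoint:
  val[0] = ⊤
  val[1] = 0
  val[2] = ⊤
  val[3] = 0
  val[4] = ⊤
  val[5] = ⊤
  val[6] = ⊤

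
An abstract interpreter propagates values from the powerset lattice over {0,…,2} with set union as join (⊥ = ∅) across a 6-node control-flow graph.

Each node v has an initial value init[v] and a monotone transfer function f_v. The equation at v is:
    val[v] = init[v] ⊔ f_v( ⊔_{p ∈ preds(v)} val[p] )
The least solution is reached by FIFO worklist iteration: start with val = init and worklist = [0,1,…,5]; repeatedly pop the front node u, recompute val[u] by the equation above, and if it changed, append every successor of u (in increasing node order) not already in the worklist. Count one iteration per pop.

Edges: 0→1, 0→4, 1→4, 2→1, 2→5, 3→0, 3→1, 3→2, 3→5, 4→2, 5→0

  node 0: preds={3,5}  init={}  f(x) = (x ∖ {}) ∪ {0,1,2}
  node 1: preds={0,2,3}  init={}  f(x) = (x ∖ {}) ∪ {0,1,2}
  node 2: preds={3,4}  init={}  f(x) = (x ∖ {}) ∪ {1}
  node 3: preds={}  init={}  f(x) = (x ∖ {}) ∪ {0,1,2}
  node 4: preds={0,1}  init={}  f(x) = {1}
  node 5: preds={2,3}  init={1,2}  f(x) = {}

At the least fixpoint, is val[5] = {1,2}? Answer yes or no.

Iteration log — 11 steps:
  step 1. node 0  ⊔preds={1,2}  new={0,1,2}  old={}  +wl: 
  step 2. node 1  ⊔preds={0,1,2}  new={0,1,2}  old={}  +wl: 
  step 3. node 2  ⊔preds={}  new={1}  old={}  +wl: 1
  step 4. node 3  ⊔preds={}  new={0,1,2}  old={}  +wl: 0,2
  step 5. node 4  ⊔preds={0,1,2}  new={1}  old={}  +wl: 
  step 6. node 5  ⊔preds={0,1,2}  new={1,2}  stable
  step 7. node 1  ⊔preds={0,1,2}  new={0,1,2}  stable
  step 8. node 0  ⊔preds={0,1,2}  new={0,1,2}  stable
  step 9. node 2  ⊔preds={0,1,2}  new={0,1,2}  old={1}  +wl: 1,5
  step 10. node 1  ⊔preds={0,1,2}  new={0,1,2}  stable
  step 11. node 5  ⊔preds={0,1,2}  new={1,2}  stable

Least fixpoint reached:
  node 0: {0,1,2}
  node 1: {0,1,2}
  node 2: {0,1,2}
  node 3: {0,1,2}
  node 4: {1}
  node 5: {1,2}

yes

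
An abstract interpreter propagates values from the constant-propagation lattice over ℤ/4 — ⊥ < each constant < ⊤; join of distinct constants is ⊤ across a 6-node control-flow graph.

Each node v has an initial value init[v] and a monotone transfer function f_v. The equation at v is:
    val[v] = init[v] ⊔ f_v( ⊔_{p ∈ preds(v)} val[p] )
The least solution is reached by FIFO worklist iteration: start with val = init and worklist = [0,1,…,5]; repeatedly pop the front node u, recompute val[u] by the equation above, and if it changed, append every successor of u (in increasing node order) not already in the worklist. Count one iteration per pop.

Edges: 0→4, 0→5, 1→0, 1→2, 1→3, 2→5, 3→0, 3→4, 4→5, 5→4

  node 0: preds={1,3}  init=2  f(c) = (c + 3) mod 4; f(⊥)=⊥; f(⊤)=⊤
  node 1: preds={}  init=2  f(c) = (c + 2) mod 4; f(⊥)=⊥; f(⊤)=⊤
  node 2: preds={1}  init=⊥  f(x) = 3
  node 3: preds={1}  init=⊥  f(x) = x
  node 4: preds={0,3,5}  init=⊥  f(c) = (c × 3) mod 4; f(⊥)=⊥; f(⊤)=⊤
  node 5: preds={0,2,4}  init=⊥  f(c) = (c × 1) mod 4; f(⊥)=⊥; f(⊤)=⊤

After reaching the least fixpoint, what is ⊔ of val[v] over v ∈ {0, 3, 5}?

Worklist (8 pops):
  #1 pop 0: in=2 → ⊤ (was 2); enqueue []
  #2 pop 1: in=⊥ → 2 (no change)
  #3 pop 2: in=2 → 3 (was ⊥); enqueue []
  #4 pop 3: in=2 → 2 (was ⊥); enqueue [0]
  #5 pop 4: in=⊤ → ⊤ (was ⊥); enqueue []
  #6 pop 5: in=⊤ → ⊤ (was ⊥); enqueue [4]
  #7 pop 0: in=2 → ⊤ (no change)
  #8 pop 4: in=⊤ → ⊤ (no change)

Fixpoint:
  val[0] = ⊤
  val[1] = 2
  val[2] = 3
  val[3] = 2
  val[4] = ⊤
  val[5] = ⊤

⊤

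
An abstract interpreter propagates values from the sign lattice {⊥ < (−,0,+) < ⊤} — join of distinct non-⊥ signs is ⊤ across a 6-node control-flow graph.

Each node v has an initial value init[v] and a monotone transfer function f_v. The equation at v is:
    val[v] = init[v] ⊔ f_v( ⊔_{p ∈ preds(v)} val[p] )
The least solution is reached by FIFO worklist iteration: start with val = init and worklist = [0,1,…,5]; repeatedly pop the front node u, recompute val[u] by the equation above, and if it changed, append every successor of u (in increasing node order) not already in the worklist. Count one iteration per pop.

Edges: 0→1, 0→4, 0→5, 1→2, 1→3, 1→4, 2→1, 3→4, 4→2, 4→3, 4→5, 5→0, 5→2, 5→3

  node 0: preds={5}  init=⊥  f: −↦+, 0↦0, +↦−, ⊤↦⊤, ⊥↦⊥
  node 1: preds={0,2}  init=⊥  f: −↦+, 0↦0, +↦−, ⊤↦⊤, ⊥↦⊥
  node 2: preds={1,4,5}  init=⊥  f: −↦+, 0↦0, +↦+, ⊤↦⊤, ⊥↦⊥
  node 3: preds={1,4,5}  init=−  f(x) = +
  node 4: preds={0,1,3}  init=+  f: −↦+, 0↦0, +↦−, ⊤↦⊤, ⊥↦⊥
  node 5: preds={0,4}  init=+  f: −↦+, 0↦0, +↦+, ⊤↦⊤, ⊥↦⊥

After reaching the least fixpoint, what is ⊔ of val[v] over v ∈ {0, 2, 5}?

⊤

Iteration log — 13 steps:
  step 1. node 0  ⊔preds=+  new=−  old=⊥  +wl: 
  step 2. node 1  ⊔preds=−  new=+  old=⊥  +wl: 
  step 3. node 2  ⊔preds=+  new=+  old=⊥  +wl: 1
  step 4. node 3  ⊔preds=+  new=⊤  old=−  +wl: 
  step 5. node 4  ⊔preds=⊤  new=⊤  old=+  +wl: 2,3
  step 6. node 5  ⊔preds=⊤  new=⊤  old=+  +wl: 0
  step 7. node 1  ⊔preds=⊤  new=⊤  old=+  +wl: 4
  step 8. node 2  ⊔preds=⊤  new=⊤  old=+  +wl: 1
  step 9. node 3  ⊔preds=⊤  new=⊤  stable
  step 10. node 0  ⊔preds=⊤  new=⊤  old=−  +wl: 5
  step 11. node 4  ⊔preds=⊤  new=⊤  stable
  step 12. node 1  ⊔preds=⊤  new=⊤  stable
  step 13. node 5  ⊔preds=⊤  new=⊤  stable

Least fixpoint reached:
  node 0: ⊤
  node 1: ⊤
  node 2: ⊤
  node 3: ⊤
  node 4: ⊤
  node 5: ⊤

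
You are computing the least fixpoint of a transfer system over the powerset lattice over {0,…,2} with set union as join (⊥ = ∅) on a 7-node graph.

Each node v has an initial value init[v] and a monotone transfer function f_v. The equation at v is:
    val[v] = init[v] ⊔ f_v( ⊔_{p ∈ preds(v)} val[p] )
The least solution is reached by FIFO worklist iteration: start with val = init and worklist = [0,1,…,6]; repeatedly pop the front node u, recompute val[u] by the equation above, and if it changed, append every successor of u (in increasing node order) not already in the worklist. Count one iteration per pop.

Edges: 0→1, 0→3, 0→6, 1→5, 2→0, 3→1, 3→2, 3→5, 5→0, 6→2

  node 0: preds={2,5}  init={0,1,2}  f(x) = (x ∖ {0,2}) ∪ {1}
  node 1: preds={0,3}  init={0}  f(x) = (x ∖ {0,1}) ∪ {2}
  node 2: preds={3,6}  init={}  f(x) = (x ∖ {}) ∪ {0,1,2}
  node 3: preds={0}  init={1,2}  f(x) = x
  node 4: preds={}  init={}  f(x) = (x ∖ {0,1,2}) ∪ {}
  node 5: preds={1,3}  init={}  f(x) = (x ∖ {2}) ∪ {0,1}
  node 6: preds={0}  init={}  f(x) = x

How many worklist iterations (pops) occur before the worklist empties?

10

Worklist (10 pops):
  #1 pop 0: in={} → {0,1,2} (no change)
  #2 pop 1: in={0,1,2} → {0,2} (was {0}); enqueue []
  #3 pop 2: in={1,2} → {0,1,2} (was {}); enqueue [0]
  #4 pop 3: in={0,1,2} → {0,1,2} (was {1,2}); enqueue [1,2]
  #5 pop 4: in={} → {} (no change)
  #6 pop 5: in={0,1,2} → {0,1} (was {}); enqueue []
  #7 pop 6: in={0,1,2} → {0,1,2} (was {}); enqueue []
  #8 pop 0: in={0,1,2} → {0,1,2} (no change)
  #9 pop 1: in={0,1,2} → {0,2} (no change)
  #10 pop 2: in={0,1,2} → {0,1,2} (no change)

Fixpoint:
  val[0] = {0,1,2}
  val[1] = {0,2}
  val[2] = {0,1,2}
  val[3] = {0,1,2}
  val[4] = {}
  val[5] = {0,1}
  val[6] = {0,1,2}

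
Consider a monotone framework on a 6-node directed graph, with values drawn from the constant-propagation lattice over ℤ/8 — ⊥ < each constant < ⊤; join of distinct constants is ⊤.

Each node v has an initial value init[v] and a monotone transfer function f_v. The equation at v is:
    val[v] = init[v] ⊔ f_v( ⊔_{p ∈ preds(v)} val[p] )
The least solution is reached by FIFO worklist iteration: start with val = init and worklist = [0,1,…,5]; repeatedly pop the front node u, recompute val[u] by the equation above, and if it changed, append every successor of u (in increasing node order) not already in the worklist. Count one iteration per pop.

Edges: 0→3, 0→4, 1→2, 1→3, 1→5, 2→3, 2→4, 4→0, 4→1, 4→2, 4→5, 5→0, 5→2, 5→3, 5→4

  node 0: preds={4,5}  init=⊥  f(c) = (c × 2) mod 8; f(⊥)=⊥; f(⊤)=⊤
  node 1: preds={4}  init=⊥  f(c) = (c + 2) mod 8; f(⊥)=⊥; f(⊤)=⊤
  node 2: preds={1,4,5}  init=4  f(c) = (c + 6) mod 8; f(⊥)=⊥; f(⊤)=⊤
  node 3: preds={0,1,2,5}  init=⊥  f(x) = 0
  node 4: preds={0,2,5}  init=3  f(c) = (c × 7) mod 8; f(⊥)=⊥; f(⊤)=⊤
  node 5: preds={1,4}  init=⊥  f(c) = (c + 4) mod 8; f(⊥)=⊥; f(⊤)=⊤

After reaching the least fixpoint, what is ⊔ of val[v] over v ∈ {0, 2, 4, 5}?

⊤

Trace (12 dequeues):
  [1] u=0 | in 3 | out 6 | prev ⊥ | push {}
  [2] u=1 | in 3 | out 5 | prev ⊥ | push {}
  [3] u=2 | in ⊤ | out ⊤ | prev 4 | push {}
  [4] u=3 | in ⊤ | out 0 | prev ⊥ | push {}
  [5] u=4 | in ⊤ | out ⊤ | prev 3 | push {0,1,2}
  [6] u=5 | in ⊤ | out ⊤ | prev ⊥ | push {3,4}
  [7] u=0 | in ⊤ | out ⊤ | prev 6 | push {}
  [8] u=1 | in ⊤ | out ⊤ | prev 5 | push {5}
  [9] u=2 | in ⊤ | out ⊤ | ==
  [10] u=3 | in ⊤ | out 0 | ==
  [11] u=4 | in ⊤ | out ⊤ | ==
  [12] u=5 | in ⊤ | out ⊤ | ==

Converged values:
  [0] ⊤
  [1] ⊤
  [2] ⊤
  [3] 0
  [4] ⊤
  [5] ⊤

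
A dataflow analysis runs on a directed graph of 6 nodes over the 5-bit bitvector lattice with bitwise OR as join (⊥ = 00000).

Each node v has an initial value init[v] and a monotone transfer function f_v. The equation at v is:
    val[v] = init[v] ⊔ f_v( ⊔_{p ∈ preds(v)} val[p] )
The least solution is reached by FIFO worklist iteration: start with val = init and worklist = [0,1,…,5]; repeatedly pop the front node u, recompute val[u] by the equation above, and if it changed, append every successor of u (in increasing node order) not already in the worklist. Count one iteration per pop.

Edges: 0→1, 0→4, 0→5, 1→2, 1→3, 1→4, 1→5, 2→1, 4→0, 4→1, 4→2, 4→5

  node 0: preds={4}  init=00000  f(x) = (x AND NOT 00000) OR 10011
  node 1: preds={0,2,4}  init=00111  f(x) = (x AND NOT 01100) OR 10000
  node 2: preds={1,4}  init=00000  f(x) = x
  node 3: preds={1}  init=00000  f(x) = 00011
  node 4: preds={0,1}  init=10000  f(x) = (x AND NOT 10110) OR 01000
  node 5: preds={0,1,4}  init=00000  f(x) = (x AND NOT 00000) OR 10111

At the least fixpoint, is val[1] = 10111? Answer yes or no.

Worklist (12 pops):
  #1 pop 0: in=10000 → 10011 (was 00000); enqueue []
  #2 pop 1: in=10011 → 10111 (was 00111); enqueue []
  #3 pop 2: in=10111 → 10111 (was 00000); enqueue [1]
  #4 pop 3: in=10111 → 00011 (was 00000); enqueue []
  #5 pop 4: in=10111 → 11001 (was 10000); enqueue [0,2]
  #6 pop 5: in=11111 → 11111 (was 00000); enqueue []
  #7 pop 1: in=11111 → 10111 (no change)
  #8 pop 0: in=11001 → 11011 (was 10011); enqueue [1,4,5]
  #9 pop 2: in=11111 → 11111 (was 10111); enqueue []
  #10 pop 1: in=11111 → 10111 (no change)
  #11 pop 4: in=11111 → 11001 (no change)
  #12 pop 5: in=11111 → 11111 (no change)

Fixpoint:
  val[0] = 11011
  val[1] = 10111
  val[2] = 11111
  val[3] = 00011
  val[4] = 11001
  val[5] = 11111

yes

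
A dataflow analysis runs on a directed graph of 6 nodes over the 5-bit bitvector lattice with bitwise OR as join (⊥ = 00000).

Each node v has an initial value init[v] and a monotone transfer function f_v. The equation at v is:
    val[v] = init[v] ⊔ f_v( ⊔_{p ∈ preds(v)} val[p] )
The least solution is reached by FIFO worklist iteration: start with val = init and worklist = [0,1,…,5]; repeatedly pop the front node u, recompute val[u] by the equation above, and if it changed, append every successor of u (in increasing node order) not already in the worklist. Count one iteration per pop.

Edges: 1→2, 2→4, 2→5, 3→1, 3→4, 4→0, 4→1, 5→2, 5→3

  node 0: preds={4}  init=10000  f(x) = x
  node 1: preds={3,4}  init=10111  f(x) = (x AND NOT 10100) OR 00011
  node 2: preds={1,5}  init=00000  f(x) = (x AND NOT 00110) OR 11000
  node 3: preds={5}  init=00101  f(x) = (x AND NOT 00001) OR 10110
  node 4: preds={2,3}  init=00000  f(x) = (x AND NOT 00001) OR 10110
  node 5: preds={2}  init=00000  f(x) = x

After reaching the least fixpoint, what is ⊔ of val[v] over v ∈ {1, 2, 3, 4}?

11111

Iteration log — 12 steps:
  step 1. node 0  ⊔preds=00000  new=10000  stable
  step 2. node 1  ⊔preds=00101  new=10111  stable
  step 3. node 2  ⊔preds=10111  new=11001  old=00000  +wl: 
  step 4. node 3  ⊔preds=00000  new=10111  old=00101  +wl: 1
  step 5. node 4  ⊔preds=11111  new=11110  old=00000  +wl: 0
  step 6. node 5  ⊔preds=11001  new=11001  old=00000  +wl: 2,3
  step 7. node 1  ⊔preds=11111  new=11111  old=10111  +wl: 
  step 8. node 0  ⊔preds=11110  new=11110  old=10000  +wl: 
  step 9. node 2  ⊔preds=11111  new=11001  stable
  step 10. node 3  ⊔preds=11001  new=11111  old=10111  +wl: 1,4
  step 11. node 1  ⊔preds=11111  new=11111  stable
  step 12. node 4  ⊔preds=11111  new=11110  stable

Least fixpoint reached:
  node 0: 11110
  node 1: 11111
  node 2: 11001
  node 3: 11111
  node 4: 11110
  node 5: 11001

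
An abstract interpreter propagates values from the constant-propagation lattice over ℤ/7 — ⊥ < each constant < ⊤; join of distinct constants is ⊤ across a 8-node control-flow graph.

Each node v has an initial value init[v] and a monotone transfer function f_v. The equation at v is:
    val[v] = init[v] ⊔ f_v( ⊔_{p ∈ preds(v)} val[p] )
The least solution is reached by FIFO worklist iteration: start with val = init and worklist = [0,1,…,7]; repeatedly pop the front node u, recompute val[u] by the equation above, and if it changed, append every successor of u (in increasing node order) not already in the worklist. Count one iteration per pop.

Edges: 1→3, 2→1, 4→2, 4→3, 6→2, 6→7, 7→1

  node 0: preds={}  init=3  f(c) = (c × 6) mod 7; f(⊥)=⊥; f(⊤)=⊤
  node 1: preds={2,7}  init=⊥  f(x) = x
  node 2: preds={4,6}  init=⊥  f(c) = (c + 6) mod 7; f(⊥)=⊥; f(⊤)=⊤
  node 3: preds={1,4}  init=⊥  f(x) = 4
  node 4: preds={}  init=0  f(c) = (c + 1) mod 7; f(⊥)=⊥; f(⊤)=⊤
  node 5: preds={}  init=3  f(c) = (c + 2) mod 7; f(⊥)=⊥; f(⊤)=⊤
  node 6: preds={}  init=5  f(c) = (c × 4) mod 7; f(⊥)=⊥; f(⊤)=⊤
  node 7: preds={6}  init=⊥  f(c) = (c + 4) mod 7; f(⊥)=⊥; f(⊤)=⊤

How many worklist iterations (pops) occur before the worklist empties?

Trace (10 dequeues):
  [1] u=0 | in ⊥ | out 3 | ==
  [2] u=1 | in ⊥ | out ⊥ | ==
  [3] u=2 | in ⊤ | out ⊤ | prev ⊥ | push {1}
  [4] u=3 | in 0 | out 4 | prev ⊥ | push {}
  [5] u=4 | in ⊥ | out 0 | ==
  [6] u=5 | in ⊥ | out 3 | ==
  [7] u=6 | in ⊥ | out 5 | ==
  [8] u=7 | in 5 | out 2 | prev ⊥ | push {}
  [9] u=1 | in ⊤ | out ⊤ | prev ⊥ | push {3}
  [10] u=3 | in ⊤ | out 4 | ==

Converged values:
  [0] 3
  [1] ⊤
  [2] ⊤
  [3] 4
  [4] 0
  [5] 3
  [6] 5
  [7] 2

10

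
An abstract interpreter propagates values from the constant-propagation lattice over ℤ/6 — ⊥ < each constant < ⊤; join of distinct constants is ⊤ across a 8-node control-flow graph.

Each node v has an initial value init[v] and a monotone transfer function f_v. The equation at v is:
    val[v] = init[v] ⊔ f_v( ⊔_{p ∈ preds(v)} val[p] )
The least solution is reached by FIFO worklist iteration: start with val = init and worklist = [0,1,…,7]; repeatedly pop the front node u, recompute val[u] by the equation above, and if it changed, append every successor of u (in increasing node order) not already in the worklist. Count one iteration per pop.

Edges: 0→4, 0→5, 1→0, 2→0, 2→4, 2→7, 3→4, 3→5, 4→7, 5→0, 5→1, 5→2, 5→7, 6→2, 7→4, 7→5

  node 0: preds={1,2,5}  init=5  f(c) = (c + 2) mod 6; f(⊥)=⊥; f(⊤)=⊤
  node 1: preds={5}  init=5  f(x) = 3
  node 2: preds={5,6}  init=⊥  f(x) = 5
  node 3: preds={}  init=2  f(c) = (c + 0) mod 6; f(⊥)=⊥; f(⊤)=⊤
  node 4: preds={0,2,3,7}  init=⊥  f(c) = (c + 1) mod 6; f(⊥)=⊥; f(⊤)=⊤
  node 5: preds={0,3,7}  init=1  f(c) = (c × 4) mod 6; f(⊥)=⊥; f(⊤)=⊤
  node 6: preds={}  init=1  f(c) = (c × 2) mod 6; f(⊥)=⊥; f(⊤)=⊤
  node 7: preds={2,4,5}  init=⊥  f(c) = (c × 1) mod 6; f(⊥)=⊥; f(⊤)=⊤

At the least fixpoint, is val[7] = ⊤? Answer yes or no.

Trace (13 dequeues):
  [1] u=0 | in ⊤ | out ⊤ | prev 5 | push {}
  [2] u=1 | in 1 | out ⊤ | prev 5 | push {0}
  [3] u=2 | in 1 | out 5 | prev ⊥ | push {}
  [4] u=3 | in ⊥ | out 2 | ==
  [5] u=4 | in ⊤ | out ⊤ | prev ⊥ | push {}
  [6] u=5 | in ⊤ | out ⊤ | prev 1 | push {1,2}
  [7] u=6 | in ⊥ | out 1 | ==
  [8] u=7 | in ⊤ | out ⊤ | prev ⊥ | push {4,5}
  [9] u=0 | in ⊤ | out ⊤ | ==
  [10] u=1 | in ⊤ | out ⊤ | ==
  [11] u=2 | in ⊤ | out 5 | ==
  [12] u=4 | in ⊤ | out ⊤ | ==
  [13] u=5 | in ⊤ | out ⊤ | ==

Converged values:
  [0] ⊤
  [1] ⊤
  [2] 5
  [3] 2
  [4] ⊤
  [5] ⊤
  [6] 1
  [7] ⊤

yes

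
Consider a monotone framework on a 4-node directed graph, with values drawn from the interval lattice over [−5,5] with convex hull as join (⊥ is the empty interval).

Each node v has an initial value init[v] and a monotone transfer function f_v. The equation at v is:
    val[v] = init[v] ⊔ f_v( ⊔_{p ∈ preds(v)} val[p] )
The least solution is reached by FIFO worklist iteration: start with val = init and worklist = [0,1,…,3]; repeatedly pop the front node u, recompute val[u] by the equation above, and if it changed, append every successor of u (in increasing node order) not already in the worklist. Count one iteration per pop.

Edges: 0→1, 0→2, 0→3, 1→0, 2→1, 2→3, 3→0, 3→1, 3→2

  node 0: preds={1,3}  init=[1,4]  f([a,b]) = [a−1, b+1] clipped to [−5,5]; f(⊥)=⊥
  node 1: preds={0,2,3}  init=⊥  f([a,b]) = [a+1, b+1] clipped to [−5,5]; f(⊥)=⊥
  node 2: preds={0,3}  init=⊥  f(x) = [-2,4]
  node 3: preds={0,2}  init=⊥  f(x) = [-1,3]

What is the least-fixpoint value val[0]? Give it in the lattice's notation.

[-2,5]

Worklist (9 pops):
  #1 pop 0: in=⊥ → [1,4] (no change)
  #2 pop 1: in=[1,4] → [2,5] (was ⊥); enqueue [0]
  #3 pop 2: in=[1,4] → [-2,4] (was ⊥); enqueue [1]
  #4 pop 3: in=[-2,4] → [-1,3] (was ⊥); enqueue [2]
  #5 pop 0: in=[-1,5] → [-2,5] (was [1,4]); enqueue [3]
  #6 pop 1: in=[-2,5] → [-1,5] (was [2,5]); enqueue [0]
  #7 pop 2: in=[-2,5] → [-2,4] (no change)
  #8 pop 3: in=[-2,5] → [-1,3] (no change)
  #9 pop 0: in=[-1,5] → [-2,5] (no change)

Fixpoint:
  val[0] = [-2,5]
  val[1] = [-1,5]
  val[2] = [-2,4]
  val[3] = [-1,3]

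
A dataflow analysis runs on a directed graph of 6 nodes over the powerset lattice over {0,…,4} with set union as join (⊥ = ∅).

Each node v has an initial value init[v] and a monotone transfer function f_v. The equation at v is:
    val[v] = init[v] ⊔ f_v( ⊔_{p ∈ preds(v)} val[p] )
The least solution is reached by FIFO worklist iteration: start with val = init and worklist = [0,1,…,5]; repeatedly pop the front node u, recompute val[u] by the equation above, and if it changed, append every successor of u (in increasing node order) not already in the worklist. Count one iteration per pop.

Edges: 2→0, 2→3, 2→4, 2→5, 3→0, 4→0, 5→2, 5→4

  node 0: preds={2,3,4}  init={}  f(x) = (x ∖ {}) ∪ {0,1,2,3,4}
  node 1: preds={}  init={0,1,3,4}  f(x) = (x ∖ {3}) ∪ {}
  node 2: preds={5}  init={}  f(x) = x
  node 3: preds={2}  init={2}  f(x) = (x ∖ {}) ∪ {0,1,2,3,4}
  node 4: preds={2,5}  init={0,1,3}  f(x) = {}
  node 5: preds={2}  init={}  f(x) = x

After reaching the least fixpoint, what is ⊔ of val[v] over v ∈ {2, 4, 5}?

Trace (7 dequeues):
  [1] u=0 | in {0,1,2,3} | out {0,1,2,3,4} | prev {} | push {}
  [2] u=1 | in {} | out {0,1,3,4} | ==
  [3] u=2 | in {} | out {} | ==
  [4] u=3 | in {} | out {0,1,2,3,4} | prev {2} | push {0}
  [5] u=4 | in {} | out {0,1,3} | ==
  [6] u=5 | in {} | out {} | ==
  [7] u=0 | in {0,1,2,3,4} | out {0,1,2,3,4} | ==

Converged values:
  [0] {0,1,2,3,4}
  [1] {0,1,3,4}
  [2] {}
  [3] {0,1,2,3,4}
  [4] {0,1,3}
  [5] {}

{0,1,3}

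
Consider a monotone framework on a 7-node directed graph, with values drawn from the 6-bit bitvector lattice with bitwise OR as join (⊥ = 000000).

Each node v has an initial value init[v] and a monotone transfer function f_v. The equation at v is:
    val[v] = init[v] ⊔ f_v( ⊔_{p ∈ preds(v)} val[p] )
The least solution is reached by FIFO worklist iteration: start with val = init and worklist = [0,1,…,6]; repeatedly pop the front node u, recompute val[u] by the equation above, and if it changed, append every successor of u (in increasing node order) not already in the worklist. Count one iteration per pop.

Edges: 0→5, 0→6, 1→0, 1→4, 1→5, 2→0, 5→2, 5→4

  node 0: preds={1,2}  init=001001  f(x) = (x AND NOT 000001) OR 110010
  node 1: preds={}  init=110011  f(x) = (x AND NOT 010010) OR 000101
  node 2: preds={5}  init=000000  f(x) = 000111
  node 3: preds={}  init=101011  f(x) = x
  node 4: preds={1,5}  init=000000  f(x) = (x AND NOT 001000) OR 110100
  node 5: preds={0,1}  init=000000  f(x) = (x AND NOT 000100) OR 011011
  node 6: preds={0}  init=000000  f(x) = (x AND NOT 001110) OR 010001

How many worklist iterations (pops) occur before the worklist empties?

12

Trace (12 dequeues):
  [1] u=0 | in 110011 | out 111011 | prev 001001 | push {}
  [2] u=1 | in 000000 | out 110111 | prev 110011 | push {0}
  [3] u=2 | in 000000 | out 000111 | prev 000000 | push {}
  [4] u=3 | in 000000 | out 101011 | ==
  [5] u=4 | in 110111 | out 110111 | prev 000000 | push {}
  [6] u=5 | in 111111 | out 111011 | prev 000000 | push {2,4}
  [7] u=6 | in 111011 | out 110001 | prev 000000 | push {}
  [8] u=0 | in 110111 | out 111111 | prev 111011 | push {5,6}
  [9] u=2 | in 111011 | out 000111 | ==
  [10] u=4 | in 111111 | out 110111 | ==
  [11] u=5 | in 111111 | out 111011 | ==
  [12] u=6 | in 111111 | out 110001 | ==

Converged values:
  [0] 111111
  [1] 110111
  [2] 000111
  [3] 101011
  [4] 110111
  [5] 111011
  [6] 110001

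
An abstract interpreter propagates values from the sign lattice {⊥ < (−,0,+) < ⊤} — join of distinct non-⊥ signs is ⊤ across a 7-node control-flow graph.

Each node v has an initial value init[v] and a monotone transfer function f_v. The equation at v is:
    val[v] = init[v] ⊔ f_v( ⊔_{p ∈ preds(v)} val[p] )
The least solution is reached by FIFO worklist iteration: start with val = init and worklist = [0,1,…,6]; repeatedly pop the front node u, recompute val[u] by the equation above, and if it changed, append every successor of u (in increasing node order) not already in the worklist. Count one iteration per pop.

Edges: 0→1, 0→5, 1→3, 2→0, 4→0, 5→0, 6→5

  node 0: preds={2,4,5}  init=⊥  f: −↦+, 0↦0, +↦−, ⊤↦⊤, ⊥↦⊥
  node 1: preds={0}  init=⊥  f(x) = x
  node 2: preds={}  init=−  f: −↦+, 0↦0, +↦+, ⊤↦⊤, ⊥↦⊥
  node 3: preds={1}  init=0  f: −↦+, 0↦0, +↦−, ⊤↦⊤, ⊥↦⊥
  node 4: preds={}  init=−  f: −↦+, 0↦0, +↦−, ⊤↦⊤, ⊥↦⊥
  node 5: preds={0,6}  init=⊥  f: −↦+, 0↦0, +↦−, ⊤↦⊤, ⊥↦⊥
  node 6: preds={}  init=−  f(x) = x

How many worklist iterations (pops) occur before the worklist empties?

11

Trace (11 dequeues):
  [1] u=0 | in − | out + | prev ⊥ | push {}
  [2] u=1 | in + | out + | prev ⊥ | push {}
  [3] u=2 | in ⊥ | out − | ==
  [4] u=3 | in + | out ⊤ | prev 0 | push {}
  [5] u=4 | in ⊥ | out − | ==
  [6] u=5 | in ⊤ | out ⊤ | prev ⊥ | push {0}
  [7] u=6 | in ⊥ | out − | ==
  [8] u=0 | in ⊤ | out ⊤ | prev + | push {1,5}
  [9] u=1 | in ⊤ | out ⊤ | prev + | push {3}
  [10] u=5 | in ⊤ | out ⊤ | ==
  [11] u=3 | in ⊤ | out ⊤ | ==

Converged values:
  [0] ⊤
  [1] ⊤
  [2] −
  [3] ⊤
  [4] −
  [5] ⊤
  [6] −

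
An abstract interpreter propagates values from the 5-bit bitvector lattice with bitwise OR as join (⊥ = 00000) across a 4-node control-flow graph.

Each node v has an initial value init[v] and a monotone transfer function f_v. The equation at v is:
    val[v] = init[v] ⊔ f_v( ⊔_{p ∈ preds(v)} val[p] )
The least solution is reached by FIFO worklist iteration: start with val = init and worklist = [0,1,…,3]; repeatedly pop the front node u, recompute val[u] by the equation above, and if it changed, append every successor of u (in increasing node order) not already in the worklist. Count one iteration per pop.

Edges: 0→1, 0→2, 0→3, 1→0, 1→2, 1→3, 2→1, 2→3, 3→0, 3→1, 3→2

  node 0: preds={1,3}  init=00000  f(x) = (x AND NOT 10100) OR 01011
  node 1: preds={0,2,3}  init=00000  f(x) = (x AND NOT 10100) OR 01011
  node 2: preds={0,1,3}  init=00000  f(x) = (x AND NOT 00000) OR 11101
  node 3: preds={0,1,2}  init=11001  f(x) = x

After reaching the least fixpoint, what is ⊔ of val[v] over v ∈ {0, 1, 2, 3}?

11111

Worklist (7 pops):
  #1 pop 0: in=11001 → 01011 (was 00000); enqueue []
  #2 pop 1: in=11011 → 01011 (was 00000); enqueue [0]
  #3 pop 2: in=11011 → 11111 (was 00000); enqueue [1]
  #4 pop 3: in=11111 → 11111 (was 11001); enqueue [2]
  #5 pop 0: in=11111 → 01011 (no change)
  #6 pop 1: in=11111 → 01011 (no change)
  #7 pop 2: in=11111 → 11111 (no change)

Fixpoint:
  val[0] = 01011
  val[1] = 01011
  val[2] = 11111
  val[3] = 11111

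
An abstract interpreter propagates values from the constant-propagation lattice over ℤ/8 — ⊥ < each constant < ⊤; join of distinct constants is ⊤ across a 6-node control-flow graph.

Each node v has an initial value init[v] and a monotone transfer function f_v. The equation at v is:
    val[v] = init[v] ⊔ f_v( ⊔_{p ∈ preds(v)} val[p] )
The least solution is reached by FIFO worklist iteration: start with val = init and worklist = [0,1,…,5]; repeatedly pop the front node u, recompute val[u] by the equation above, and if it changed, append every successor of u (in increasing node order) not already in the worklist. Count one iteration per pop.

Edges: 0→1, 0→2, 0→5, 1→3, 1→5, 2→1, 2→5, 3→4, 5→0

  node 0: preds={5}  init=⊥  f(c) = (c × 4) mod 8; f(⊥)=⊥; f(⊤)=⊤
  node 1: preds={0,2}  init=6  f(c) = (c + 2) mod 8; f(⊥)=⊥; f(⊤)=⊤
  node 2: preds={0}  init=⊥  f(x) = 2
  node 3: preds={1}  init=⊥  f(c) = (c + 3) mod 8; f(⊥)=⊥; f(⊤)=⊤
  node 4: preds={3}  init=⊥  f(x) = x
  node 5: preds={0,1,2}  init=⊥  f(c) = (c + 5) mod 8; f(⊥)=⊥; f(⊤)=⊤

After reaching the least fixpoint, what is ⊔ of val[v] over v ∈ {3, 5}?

Trace (13 dequeues):
  [1] u=0 | in ⊥ | out ⊥ | ==
  [2] u=1 | in ⊥ | out 6 | ==
  [3] u=2 | in ⊥ | out 2 | prev ⊥ | push {1}
  [4] u=3 | in 6 | out 1 | prev ⊥ | push {}
  [5] u=4 | in 1 | out 1 | prev ⊥ | push {}
  [6] u=5 | in ⊤ | out ⊤ | prev ⊥ | push {0}
  [7] u=1 | in 2 | out ⊤ | prev 6 | push {3,5}
  [8] u=0 | in ⊤ | out ⊤ | prev ⊥ | push {1,2}
  [9] u=3 | in ⊤ | out ⊤ | prev 1 | push {4}
  [10] u=5 | in ⊤ | out ⊤ | ==
  [11] u=1 | in ⊤ | out ⊤ | ==
  [12] u=2 | in ⊤ | out 2 | ==
  [13] u=4 | in ⊤ | out ⊤ | prev 1 | push {}

Converged values:
  [0] ⊤
  [1] ⊤
  [2] 2
  [3] ⊤
  [4] ⊤
  [5] ⊤

⊤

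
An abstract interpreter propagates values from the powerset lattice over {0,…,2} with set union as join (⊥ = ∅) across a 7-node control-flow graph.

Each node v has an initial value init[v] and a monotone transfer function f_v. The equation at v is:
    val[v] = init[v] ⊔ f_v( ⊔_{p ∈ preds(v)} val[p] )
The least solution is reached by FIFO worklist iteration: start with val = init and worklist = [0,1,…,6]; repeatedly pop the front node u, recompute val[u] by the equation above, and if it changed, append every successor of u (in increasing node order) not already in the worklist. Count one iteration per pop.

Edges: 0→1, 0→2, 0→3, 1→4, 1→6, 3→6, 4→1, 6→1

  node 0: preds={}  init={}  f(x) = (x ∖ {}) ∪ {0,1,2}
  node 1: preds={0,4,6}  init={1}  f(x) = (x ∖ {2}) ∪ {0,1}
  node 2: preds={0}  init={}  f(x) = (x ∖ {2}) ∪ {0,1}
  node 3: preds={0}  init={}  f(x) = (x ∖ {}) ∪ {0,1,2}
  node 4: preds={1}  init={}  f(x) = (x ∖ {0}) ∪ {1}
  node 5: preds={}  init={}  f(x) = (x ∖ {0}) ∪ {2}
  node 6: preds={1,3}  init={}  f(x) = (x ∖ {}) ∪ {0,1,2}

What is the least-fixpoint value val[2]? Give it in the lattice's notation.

Trace (8 dequeues):
  [1] u=0 | in {} | out {0,1,2} | prev {} | push {}
  [2] u=1 | in {0,1,2} | out {0,1} | prev {1} | push {}
  [3] u=2 | in {0,1,2} | out {0,1} | prev {} | push {}
  [4] u=3 | in {0,1,2} | out {0,1,2} | prev {} | push {}
  [5] u=4 | in {0,1} | out {1} | prev {} | push {1}
  [6] u=5 | in {} | out {2} | prev {} | push {}
  [7] u=6 | in {0,1,2} | out {0,1,2} | prev {} | push {}
  [8] u=1 | in {0,1,2} | out {0,1} | ==

Converged values:
  [0] {0,1,2}
  [1] {0,1}
  [2] {0,1}
  [3] {0,1,2}
  [4] {1}
  [5] {2}
  [6] {0,1,2}

{0,1}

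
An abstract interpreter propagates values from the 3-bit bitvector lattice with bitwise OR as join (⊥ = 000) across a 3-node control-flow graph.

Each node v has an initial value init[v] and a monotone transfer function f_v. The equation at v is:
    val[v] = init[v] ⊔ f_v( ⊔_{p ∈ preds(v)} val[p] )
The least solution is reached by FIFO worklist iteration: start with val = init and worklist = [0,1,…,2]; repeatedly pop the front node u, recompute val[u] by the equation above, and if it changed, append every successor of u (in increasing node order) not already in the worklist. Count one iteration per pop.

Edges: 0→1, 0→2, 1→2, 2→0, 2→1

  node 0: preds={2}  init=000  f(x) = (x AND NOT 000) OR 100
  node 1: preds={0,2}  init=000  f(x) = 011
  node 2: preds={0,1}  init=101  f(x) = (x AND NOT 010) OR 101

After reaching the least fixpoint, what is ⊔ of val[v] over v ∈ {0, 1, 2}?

Iteration log — 3 steps:
  step 1. node 0  ⊔preds=101  new=101  old=000  +wl: 
  step 2. node 1  ⊔preds=101  new=011  old=000  +wl: 
  step 3. node 2  ⊔preds=111  new=101  stable

Least fixpoint reached:
  node 0: 101
  node 1: 011
  node 2: 101

111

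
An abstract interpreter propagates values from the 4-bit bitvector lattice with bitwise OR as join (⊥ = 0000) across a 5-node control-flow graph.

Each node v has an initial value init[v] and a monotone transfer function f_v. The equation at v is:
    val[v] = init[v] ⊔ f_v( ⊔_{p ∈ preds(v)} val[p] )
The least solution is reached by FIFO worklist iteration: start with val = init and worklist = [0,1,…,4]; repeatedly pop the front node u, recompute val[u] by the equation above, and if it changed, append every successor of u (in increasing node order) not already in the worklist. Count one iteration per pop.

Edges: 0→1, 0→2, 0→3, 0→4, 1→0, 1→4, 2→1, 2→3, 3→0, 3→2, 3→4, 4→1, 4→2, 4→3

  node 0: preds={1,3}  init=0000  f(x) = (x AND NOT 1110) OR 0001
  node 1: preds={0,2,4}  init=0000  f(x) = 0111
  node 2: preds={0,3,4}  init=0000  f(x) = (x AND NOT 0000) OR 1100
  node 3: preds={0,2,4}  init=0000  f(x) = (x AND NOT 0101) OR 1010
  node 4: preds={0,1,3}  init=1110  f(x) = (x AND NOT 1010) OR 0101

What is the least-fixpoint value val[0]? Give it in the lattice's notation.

0001

Iteration log — 9 steps:
  step 1. node 0  ⊔preds=0000  new=0001  old=0000  +wl: 
  step 2. node 1  ⊔preds=1111  new=0111  old=0000  +wl: 0
  step 3. node 2  ⊔preds=1111  new=1111  old=0000  +wl: 1
  step 4. node 3  ⊔preds=1111  new=1010  old=0000  +wl: 2
  step 5. node 4  ⊔preds=1111  new=1111  old=1110  +wl: 3
  step 6. node 0  ⊔preds=1111  new=0001  stable
  step 7. node 1  ⊔preds=1111  new=0111  stable
  step 8. node 2  ⊔preds=1111  new=1111  stable
  step 9. node 3  ⊔preds=1111  new=1010  stable

Least fixpoint reached:
  node 0: 0001
  node 1: 0111
  node 2: 1111
  node 3: 1010
  node 4: 1111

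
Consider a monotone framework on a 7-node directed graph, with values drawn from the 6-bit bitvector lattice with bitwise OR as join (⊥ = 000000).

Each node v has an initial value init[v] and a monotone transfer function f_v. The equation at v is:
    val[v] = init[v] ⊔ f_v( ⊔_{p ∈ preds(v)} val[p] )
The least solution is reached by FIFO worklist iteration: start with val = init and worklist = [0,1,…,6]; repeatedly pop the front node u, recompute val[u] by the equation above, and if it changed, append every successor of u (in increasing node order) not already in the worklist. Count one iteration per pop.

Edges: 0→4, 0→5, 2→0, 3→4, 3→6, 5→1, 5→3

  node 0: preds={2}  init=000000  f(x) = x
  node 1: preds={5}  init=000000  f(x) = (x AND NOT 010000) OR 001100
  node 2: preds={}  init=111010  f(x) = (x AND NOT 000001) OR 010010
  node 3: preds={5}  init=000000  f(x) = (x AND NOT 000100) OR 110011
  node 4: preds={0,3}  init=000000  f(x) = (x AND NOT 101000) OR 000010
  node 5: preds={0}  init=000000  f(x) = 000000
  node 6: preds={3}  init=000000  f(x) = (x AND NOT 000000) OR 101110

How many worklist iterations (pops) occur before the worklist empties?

7

Iteration log — 7 steps:
  step 1. node 0  ⊔preds=111010  new=111010  old=000000  +wl: 
  step 2. node 1  ⊔preds=000000  new=001100  old=000000  +wl: 
  step 3. node 2  ⊔preds=000000  new=111010  stable
  step 4. node 3  ⊔preds=000000  new=110011  old=000000  +wl: 
  step 5. node 4  ⊔preds=111011  new=010011  old=000000  +wl: 
  step 6. node 5  ⊔preds=111010  new=000000  stable
  step 7. node 6  ⊔preds=110011  new=111111  old=000000  +wl: 

Least fixpoint reached:
  node 0: 111010
  node 1: 001100
  node 2: 111010
  node 3: 110011
  node 4: 010011
  node 5: 000000
  node 6: 111111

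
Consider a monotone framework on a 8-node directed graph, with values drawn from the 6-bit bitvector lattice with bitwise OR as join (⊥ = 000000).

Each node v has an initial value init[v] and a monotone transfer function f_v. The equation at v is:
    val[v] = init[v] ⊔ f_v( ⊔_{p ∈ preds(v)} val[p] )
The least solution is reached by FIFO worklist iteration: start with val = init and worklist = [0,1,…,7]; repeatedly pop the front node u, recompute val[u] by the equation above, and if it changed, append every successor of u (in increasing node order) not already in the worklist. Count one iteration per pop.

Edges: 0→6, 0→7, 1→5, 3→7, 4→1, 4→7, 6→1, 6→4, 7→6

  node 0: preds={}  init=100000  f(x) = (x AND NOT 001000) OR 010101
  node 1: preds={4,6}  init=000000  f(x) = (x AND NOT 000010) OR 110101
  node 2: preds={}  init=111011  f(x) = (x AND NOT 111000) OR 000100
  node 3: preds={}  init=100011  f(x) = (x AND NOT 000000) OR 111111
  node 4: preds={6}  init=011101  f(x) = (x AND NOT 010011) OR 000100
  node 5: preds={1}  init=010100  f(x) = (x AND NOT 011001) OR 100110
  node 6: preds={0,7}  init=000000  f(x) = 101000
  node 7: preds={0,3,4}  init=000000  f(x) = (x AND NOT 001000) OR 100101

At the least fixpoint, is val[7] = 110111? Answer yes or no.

Worklist (13 pops):
  #1 pop 0: in=000000 → 110101 (was 100000); enqueue []
  #2 pop 1: in=011101 → 111101 (was 000000); enqueue []
  #3 pop 2: in=000000 → 111111 (was 111011); enqueue []
  #4 pop 3: in=000000 → 111111 (was 100011); enqueue []
  #5 pop 4: in=000000 → 011101 (no change)
  #6 pop 5: in=111101 → 110110 (was 010100); enqueue []
  #7 pop 6: in=110101 → 101000 (was 000000); enqueue [1,4]
  #8 pop 7: in=111111 → 110111 (was 000000); enqueue [6]
  #9 pop 1: in=111101 → 111101 (no change)
  #10 pop 4: in=101000 → 111101 (was 011101); enqueue [1,7]
  #11 pop 6: in=110111 → 101000 (no change)
  #12 pop 1: in=111101 → 111101 (no change)
  #13 pop 7: in=111111 → 110111 (no change)

Fixpoint:
  val[0] = 110101
  val[1] = 111101
  val[2] = 111111
  val[3] = 111111
  val[4] = 111101
  val[5] = 110110
  val[6] = 101000
  val[7] = 110111

yes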